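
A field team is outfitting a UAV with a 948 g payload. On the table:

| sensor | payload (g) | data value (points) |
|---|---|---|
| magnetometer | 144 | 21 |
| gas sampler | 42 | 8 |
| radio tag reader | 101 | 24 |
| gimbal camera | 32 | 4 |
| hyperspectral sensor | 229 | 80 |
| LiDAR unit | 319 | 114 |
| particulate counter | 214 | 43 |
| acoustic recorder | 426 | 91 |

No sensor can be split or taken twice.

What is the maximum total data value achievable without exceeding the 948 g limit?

Density check — LiDAR unit 0.36, hyperspectral sensor 0.35, radio tag reader 0.24, acoustic recorder 0.21 are the best per g.
Gas sampler + radio tag reader + gimbal camera + hyperspectral sensor + LiDAR unit + particulate counter uses 937 of the 948 g and totals 273.
The closest alternative, gas sampler + radio tag reader + hyperspectral sensor + LiDAR unit + particulate counter, reaches only 269.

273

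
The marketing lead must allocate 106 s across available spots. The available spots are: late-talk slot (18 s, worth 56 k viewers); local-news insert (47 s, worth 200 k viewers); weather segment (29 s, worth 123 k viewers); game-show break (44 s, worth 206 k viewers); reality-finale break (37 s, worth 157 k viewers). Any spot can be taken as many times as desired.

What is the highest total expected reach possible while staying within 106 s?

468

Best packing: late-talk slot + 2×game-show break — 106 s, 468 total.
Every other selection either busts 106 s or fails to beat 468.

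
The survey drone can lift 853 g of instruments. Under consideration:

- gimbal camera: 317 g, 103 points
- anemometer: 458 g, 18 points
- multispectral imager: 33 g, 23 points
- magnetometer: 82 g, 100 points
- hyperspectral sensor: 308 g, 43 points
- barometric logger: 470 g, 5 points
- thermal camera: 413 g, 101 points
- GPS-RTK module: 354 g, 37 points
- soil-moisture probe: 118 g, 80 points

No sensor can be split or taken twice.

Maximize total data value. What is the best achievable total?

327

The ratio heuristic lands on gimbal camera + multispectral imager + magnetometer + soil-moisture probe (306) but leaves 303 g idle.
The 118 g tied up in soil-moisture probe is better spent on thermal camera — total rises to 327 (845 g).
An exhaustive check of the 512 subsets confirms 327.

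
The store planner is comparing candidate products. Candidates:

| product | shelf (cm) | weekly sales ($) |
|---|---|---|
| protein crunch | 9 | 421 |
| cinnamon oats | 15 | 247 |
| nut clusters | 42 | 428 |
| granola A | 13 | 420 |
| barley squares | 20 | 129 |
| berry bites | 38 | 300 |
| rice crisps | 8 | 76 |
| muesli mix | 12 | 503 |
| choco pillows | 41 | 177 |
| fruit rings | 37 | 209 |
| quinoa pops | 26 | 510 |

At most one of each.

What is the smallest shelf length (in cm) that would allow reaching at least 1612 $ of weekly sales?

57

Look for the lowest-shelf combination reaching 1612.
protein crunch + cinnamon oats + granola A + rice crisps + muesli mix: 1667 weekly sales at 57 cm.
No combination under 57 cm hits 1612.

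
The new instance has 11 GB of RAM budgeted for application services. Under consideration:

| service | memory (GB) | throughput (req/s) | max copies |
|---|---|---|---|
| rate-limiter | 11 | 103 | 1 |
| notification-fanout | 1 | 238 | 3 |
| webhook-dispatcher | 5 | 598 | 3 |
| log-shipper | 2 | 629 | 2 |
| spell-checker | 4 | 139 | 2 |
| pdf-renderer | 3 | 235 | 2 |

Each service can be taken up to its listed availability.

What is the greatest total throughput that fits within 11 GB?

By throughput per GB: log-shipper 314.50, notification-fanout 238.00, webhook-dispatcher 119.60 lead.
Greedy by ratio would take 3×notification-fanout + 2×log-shipper + pdf-renderer: 10 GB used, total 2207.
Dropping notification-fanout and pdf-renderer frees 4 GB; slotting in webhook-dispatcher (5 GB) lifts the total to 2332 at 11 GB.
No other feasible combination exceeds 2332.

2332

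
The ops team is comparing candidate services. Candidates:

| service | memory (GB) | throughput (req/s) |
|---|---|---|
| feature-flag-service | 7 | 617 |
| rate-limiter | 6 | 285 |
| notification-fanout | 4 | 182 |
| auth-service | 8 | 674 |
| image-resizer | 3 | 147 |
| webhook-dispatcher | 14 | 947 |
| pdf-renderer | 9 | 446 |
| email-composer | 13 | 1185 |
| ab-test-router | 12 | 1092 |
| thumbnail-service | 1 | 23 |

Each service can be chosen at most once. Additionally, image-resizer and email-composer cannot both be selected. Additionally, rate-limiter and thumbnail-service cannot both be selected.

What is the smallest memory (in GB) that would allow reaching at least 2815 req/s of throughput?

Minimise GB subject to total throughput ≥ 2815.
feature-flag-service + email-composer + ab-test-router reaches 2894 using 32 GB.
Below 32 GB the best achievable stays under 2815.

32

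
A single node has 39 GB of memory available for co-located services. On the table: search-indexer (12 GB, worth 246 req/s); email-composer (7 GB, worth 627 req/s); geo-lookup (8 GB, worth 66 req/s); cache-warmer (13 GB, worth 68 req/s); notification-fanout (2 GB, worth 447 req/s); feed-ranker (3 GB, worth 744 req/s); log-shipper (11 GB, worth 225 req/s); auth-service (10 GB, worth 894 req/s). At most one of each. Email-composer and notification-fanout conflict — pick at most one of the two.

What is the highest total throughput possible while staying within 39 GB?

Taking email-composer + geo-lookup + feed-ranker + log-shipper + auth-service: 39 GB used, 2556 in throughput.
Search-indexer + notification-fanout + feed-ranker + log-shipper + auth-service (38 GB) also reaches 2556 — a tie, but nothing goes higher.

2556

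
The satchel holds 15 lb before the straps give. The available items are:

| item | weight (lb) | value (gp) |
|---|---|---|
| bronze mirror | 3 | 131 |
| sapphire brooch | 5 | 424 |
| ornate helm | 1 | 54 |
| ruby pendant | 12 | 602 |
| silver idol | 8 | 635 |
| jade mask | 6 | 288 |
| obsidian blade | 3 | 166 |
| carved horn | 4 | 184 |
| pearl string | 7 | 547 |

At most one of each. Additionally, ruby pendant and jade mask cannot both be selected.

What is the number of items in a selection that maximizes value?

2

The maximum value within 15 lb is 1182.
silver idol + pearl string hits 1182 at 15 lb.
Every optimal selection uses 2 items.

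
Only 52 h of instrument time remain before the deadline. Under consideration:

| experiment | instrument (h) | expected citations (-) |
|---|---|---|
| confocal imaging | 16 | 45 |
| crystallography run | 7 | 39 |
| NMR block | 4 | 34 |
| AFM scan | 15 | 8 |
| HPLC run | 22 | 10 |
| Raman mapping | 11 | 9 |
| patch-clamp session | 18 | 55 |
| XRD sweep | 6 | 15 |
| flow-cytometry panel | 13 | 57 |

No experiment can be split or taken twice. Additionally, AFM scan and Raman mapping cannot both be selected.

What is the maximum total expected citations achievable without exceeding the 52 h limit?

Taking crystallography run + NMR block + patch-clamp session + XRD sweep + flow-cytometry panel: 48 h used, 200 in expected citations.
Next best is confocal imaging + NMR block + patch-clamp session + flow-cytometry panel at 191 (51 h) — short by 9.

200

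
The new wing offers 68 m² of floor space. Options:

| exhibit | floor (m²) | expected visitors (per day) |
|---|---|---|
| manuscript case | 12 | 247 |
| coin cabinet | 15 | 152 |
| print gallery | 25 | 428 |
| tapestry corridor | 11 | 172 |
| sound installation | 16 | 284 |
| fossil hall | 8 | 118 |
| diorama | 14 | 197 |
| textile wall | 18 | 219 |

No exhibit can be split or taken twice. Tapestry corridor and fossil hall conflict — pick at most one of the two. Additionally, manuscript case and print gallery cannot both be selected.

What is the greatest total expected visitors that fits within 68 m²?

Ranking by ratio (expected visitors/m²): manuscript case 20.58, sound installation 17.75, print gallery 17.12.
Print gallery + tapestry corridor + sound installation + diorama uses 66 of the 68 m² and totals 1081.
The closest alternative, manuscript case + sound installation + fossil hall + diorama + textile wall, reaches only 1065.

1081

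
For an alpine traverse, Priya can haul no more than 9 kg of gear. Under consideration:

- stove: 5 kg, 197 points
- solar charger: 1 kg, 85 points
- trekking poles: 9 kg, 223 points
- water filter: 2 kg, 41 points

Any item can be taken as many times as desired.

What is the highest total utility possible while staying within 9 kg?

9×solar charger uses 9 of the 9 kg and totals 765.
That's the maximum — no swap from here does better than 765.

765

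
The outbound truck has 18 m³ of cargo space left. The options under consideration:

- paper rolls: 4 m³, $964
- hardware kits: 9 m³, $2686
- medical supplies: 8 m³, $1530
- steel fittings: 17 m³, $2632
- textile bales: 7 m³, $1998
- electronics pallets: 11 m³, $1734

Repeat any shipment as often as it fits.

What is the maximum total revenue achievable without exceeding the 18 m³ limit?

5372

The ratio ordering already packs tightly: 2×hardware kits, 18 m³, 5372.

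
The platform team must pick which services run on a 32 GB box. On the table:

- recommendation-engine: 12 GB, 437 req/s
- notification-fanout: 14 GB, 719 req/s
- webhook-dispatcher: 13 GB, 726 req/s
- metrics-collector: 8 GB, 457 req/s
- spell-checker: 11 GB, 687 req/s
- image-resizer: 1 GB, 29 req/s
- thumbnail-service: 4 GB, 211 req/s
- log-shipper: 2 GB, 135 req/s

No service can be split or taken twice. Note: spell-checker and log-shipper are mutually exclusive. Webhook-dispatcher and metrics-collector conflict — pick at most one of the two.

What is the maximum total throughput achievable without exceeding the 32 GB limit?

1685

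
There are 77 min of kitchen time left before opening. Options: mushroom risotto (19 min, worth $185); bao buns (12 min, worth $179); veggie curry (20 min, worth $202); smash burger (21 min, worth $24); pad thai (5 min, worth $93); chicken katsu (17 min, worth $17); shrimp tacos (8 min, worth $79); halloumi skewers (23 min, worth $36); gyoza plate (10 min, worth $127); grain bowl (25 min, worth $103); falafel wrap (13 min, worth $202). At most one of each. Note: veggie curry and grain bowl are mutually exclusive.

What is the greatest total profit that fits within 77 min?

By profit per min: pad thai 18.60, falafel wrap 15.54, bao buns 14.92 lead.
Filling by ratio: bao buns + veggie curry + pad thai + shrimp tacos + gyoza plate + falafel wrap for 882, with 9 min left unused.
Replace gyoza plate with mushroom risotto: the trade gains 58 net, giving 940 at 77 min.
Runner-up mushroom risotto + bao buns + veggie curry + gyoza plate + falafel wrap tops out at 895.

940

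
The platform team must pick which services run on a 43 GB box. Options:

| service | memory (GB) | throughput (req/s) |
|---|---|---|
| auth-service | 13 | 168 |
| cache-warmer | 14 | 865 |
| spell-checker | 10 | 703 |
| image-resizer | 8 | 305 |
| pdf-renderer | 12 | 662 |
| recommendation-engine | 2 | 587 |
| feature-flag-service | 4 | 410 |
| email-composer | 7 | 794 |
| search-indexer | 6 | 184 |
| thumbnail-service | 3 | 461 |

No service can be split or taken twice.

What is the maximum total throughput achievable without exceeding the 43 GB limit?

3820

Cache-warmer + spell-checker + recommendation-engine + feature-flag-service + email-composer + thumbnail-service uses 40 of the 43 GB and totals 3820.
That's the maximum — no swap from here does better than 3820.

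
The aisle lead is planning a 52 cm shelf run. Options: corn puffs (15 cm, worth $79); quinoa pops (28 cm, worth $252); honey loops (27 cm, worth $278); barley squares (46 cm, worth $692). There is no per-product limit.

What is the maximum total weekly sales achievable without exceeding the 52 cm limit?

692

The ratio ordering already packs tightly: barley squares, 46 cm, 692.
Every other selection either busts 52 cm or fails to beat 692.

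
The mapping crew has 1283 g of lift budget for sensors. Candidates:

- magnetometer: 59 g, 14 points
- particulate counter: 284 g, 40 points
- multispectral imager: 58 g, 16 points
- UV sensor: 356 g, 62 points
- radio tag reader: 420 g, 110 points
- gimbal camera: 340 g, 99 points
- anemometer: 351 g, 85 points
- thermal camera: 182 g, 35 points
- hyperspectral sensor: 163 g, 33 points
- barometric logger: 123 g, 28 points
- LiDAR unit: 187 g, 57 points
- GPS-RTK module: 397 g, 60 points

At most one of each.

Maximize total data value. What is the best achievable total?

332

By data value per g: LiDAR unit 0.30, gimbal camera 0.29, multispectral imager 0.28, radio tag reader 0.26 lead.
Taking the top-ratio sensors first gives magnetometer + multispectral imager + radio tag reader + gimbal camera + barometric logger + LiDAR unit for 324 (1187 g).
Replace radio tag reader with anemometer + hyperspectral sensor: the trade gains 8 net, giving 332 at 1281 g.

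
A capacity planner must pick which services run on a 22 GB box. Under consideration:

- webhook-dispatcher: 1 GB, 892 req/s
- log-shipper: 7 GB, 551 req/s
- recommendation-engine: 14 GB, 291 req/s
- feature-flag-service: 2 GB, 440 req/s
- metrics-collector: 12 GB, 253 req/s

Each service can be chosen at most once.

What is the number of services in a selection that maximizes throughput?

Optimal total is 2136.
One optimal bundle: webhook-dispatcher + log-shipper + feature-flag-service + metrics-collector (22 GB).
Every optimal selection uses 4 services.

4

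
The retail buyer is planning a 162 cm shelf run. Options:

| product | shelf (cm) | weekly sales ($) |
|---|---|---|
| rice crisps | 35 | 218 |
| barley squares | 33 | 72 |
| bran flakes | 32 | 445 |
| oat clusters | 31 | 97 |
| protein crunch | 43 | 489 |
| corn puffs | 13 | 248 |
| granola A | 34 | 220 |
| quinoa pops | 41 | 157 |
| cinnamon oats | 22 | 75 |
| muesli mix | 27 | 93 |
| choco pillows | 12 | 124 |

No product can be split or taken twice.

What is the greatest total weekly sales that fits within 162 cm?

1620

Taking the top-ratio products first gives bran flakes + protein crunch + corn puffs + granola A + muesli mix + choco pillows for 1619 (161 cm).
The 39 cm tied up in muesli mix and choco pillows is better spent on rice crisps — total rises to 1620 (157 cm).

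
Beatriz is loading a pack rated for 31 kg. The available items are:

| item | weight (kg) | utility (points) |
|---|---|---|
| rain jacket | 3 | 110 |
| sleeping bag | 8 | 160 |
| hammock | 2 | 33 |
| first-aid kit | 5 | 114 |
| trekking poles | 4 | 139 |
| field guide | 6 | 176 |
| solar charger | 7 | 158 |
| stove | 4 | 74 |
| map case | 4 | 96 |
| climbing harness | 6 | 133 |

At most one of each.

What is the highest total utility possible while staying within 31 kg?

830

A density-first pass picks rain jacket + hammock + first-aid kit + trekking poles + field guide + solar charger + map case — 826 at 31 kg.
The 6 kg tied up in hammock and map case is better spent on climbing harness — total rises to 830 (31 kg).
An exhaustive check of the 1024 subsets confirms 830.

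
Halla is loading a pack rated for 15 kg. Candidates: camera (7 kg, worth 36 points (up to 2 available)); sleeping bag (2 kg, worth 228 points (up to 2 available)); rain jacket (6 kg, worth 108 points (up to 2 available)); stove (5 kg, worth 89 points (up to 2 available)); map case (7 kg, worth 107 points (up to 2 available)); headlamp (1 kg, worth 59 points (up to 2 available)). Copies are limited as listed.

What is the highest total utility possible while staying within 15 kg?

693

Filling by ratio: 2×sleeping bag + rain jacket + 2×headlamp for 682, with 3 kg left unused.
Dropping rain jacket and headlamp frees 7 kg; slotting in 2×stove (10 kg) lifts the total to 693 at 15 kg.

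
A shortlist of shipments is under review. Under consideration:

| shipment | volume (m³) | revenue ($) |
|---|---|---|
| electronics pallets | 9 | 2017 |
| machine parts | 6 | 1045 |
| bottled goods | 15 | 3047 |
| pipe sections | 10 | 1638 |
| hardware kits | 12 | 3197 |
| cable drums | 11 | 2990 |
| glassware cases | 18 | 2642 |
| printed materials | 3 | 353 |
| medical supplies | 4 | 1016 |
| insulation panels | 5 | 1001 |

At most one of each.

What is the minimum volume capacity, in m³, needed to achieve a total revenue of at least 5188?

21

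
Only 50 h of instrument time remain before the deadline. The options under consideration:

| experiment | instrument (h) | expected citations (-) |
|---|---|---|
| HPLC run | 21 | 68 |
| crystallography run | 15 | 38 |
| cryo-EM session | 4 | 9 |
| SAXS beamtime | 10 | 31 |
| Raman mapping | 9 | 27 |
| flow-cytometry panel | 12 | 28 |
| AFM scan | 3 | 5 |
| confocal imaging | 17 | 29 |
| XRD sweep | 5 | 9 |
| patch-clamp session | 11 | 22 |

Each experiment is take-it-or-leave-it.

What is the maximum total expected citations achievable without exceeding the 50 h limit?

Filling by ratio: HPLC run + cryo-EM session + SAXS beamtime + Raman mapping + XRD sweep for 144, with 1 h left unused.
Replace Raman mapping and XRD sweep with crystallography run: the trade gains 2 net, giving 146 at 50 h.
Runner-up HPLC run + cryo-EM session + SAXS beamtime + Raman mapping + XRD sweep tops out at 144.

146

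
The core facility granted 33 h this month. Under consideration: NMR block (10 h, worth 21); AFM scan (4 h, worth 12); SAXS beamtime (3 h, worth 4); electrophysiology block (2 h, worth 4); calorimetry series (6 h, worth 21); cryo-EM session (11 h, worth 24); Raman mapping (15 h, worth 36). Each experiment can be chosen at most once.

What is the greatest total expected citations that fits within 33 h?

The ratio heuristic lands on AFM scan + SAXS beamtime + electrophysiology block + calorimetry series + Raman mapping (77) but leaves 3 h idle.
The 18 h tied up in SAXS beamtime and Raman mapping is better spent on NMR block + cryo-EM session — total rises to 82 (33 h).
That's the maximum — no swap from here does better than 82.

82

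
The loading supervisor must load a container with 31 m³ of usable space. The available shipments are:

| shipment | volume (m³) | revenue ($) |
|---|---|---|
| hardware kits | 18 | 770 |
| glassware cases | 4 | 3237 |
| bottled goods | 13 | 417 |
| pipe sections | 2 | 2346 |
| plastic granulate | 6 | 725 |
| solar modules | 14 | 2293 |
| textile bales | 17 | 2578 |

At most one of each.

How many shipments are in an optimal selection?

4

The maximum revenue within 31 m³ is 8886.
One optimal bundle: glassware cases + pipe sections + plastic granulate + textile bales (29 m³).
Every optimal selection uses 4 shipments.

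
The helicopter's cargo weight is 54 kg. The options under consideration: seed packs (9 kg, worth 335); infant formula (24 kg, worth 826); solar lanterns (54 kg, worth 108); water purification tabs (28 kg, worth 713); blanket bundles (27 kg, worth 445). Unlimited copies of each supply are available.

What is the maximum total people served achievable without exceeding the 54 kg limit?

2010

Best packing: 6×seed packs — 54 kg, 2010 total.
Every other selection either busts 54 kg or fails to beat 2010.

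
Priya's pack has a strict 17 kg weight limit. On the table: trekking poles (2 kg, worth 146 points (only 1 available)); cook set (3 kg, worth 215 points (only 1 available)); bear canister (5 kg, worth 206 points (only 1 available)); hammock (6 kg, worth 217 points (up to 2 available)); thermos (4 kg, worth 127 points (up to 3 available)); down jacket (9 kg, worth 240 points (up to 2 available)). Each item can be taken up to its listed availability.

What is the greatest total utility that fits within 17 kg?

By utility per kg: trekking poles 73.00, cook set 71.67, bear canister 41.20 lead.
A density-first pass picks trekking poles + cook set + bear canister + hammock — 784 at 16 kg.
Dropping bear canister frees 5 kg; slotting in hammock (6 kg) lifts the total to 795 at 17 kg.
Nothing else within 17 kg beats 795.

795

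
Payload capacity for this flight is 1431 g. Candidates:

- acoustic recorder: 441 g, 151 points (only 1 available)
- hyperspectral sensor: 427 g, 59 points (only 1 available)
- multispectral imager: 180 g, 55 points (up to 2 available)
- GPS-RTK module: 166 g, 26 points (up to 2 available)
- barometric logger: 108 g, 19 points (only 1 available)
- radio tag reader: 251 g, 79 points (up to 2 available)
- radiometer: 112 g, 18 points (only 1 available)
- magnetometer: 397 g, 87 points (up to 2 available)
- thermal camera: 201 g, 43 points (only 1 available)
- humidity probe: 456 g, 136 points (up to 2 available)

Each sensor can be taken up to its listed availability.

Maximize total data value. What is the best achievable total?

445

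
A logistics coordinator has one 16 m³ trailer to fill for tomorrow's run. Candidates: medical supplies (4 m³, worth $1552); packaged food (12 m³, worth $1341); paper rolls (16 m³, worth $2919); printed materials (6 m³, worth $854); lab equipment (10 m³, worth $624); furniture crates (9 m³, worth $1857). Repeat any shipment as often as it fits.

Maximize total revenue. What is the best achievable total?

6208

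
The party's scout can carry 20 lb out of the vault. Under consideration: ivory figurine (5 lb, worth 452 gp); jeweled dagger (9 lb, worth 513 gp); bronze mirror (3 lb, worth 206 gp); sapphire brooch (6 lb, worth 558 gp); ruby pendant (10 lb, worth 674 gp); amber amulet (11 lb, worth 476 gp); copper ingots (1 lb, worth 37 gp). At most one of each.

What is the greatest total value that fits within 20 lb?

1523

The ratio heuristic lands on ivory figurine + bronze mirror + sapphire brooch + copper ingots (1253) but leaves 5 lb idle.
Dropping bronze mirror and copper ingots frees 4 lb; slotting in jeweled dagger (9 lb) lifts the total to 1523 at 20 lb.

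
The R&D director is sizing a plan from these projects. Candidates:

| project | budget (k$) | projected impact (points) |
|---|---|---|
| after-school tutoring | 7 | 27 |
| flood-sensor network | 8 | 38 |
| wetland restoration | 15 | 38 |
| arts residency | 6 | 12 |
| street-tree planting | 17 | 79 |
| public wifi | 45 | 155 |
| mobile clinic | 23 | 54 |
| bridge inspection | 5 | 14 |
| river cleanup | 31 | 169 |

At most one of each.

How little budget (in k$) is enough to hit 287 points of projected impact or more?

Look for the lowest-budget combination reaching 287.
after-school tutoring + street-tree planting + bridge inspection + river cleanup reaches 289 using 60 k$.
Any bundle with less than 60 k$ falls short of 287.

60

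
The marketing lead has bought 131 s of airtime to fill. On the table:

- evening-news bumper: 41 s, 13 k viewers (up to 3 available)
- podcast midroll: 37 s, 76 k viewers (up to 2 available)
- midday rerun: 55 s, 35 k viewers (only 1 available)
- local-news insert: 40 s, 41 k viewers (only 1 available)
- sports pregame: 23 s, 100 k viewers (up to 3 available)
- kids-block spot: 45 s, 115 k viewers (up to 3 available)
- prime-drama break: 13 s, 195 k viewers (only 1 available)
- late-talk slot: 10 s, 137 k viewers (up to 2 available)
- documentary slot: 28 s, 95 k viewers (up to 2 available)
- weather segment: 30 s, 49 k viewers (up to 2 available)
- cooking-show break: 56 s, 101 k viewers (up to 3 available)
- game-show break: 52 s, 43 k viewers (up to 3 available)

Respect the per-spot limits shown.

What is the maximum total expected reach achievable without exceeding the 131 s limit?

864

The ratio ordering already packs tightly: 3×sports pregame + prime-drama break + 2×late-talk slot + documentary slot, 130 s, 864.
No other feasible combination exceeds 864.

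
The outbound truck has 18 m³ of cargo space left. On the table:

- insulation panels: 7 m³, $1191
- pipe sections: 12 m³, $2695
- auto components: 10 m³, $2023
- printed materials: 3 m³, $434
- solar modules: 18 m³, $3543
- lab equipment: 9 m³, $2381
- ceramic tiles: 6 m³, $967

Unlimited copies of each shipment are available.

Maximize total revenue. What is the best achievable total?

Ranking by ratio (revenue/m³): lab equipment 264.56, pipe sections 224.58, auto components 202.30, solar modules 196.83.
Taking 2×lab equipment: 18 m³ used, 4762 in revenue.
That's the maximum — no swap from here does better than 4762.

4762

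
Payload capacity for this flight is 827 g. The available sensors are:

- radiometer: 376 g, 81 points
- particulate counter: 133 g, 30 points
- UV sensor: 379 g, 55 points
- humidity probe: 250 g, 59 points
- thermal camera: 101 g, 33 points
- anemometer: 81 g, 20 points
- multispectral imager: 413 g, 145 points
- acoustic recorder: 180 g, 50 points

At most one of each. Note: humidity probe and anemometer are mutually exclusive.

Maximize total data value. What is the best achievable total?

258

Density check — multispectral imager 0.35, thermal camera 0.33, acoustic recorder 0.28, anemometer 0.25 are the best per g.
A density-first pass picks thermal camera + anemometer + multispectral imager + acoustic recorder — 248 at 775 g.
Dropping anemometer frees 81 g; slotting in particulate counter (133 g) lifts the total to 258 at 827 g.
The closest alternative, thermal camera + anemometer + multispectral imager + acoustic recorder, reaches only 248.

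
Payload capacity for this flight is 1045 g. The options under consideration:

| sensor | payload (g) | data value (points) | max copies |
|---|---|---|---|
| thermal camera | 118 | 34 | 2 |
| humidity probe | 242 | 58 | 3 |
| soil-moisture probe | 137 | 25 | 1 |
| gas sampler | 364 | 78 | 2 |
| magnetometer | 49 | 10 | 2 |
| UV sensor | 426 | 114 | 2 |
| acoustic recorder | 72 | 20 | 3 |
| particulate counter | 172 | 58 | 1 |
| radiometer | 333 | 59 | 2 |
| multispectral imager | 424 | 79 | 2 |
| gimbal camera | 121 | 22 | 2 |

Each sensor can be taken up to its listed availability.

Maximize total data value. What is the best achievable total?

290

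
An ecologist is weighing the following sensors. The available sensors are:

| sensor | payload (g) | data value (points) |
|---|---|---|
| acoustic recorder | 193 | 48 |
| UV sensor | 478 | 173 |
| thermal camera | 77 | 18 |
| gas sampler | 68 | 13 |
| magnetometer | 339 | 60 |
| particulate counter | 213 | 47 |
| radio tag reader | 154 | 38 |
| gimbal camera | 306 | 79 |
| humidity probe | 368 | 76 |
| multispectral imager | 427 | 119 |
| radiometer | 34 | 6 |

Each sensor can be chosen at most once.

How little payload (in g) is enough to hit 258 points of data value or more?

818

Need the lightest bundle worth ≥ 258.
Taking UV sensor + gimbal camera + radiometer gives 258 (≥ 258) for 818 g.
No combination under 818 g hits 258.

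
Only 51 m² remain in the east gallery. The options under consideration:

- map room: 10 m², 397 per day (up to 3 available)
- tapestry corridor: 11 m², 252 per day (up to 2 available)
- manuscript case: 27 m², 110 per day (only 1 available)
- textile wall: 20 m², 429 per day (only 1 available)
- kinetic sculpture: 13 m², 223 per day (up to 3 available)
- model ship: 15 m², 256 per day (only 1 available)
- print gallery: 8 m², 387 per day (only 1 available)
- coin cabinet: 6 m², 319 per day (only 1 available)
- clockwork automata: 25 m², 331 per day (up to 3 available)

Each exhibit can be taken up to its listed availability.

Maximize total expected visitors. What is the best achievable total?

Taking 3×map room + print gallery + coin cabinet: 44 m² used, 1897 in expected visitors.
Nothing else within 51 m² beats 1897.

1897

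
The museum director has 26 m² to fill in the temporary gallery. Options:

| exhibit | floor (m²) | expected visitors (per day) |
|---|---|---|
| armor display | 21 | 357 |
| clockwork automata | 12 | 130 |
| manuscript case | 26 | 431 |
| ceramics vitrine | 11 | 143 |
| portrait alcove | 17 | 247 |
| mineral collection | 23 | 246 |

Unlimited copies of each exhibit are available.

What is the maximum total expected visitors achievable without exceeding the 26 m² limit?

431

Filling by ratio: armor display for 357, with 5 m² left unused.
Dropping armor display frees 21 m²; slotting in manuscript case (26 m²) lifts the total to 431 at 26 m².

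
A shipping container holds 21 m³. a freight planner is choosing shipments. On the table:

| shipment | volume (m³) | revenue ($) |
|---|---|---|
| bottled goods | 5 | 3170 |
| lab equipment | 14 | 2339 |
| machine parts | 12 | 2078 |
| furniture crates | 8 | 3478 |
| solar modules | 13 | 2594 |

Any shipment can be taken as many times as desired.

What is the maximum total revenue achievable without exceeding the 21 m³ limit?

12680

Ranking by ratio (revenue/m³): bottled goods 634.00, furniture crates 434.75, solar modules 199.54, machine parts 173.17.
Taking 4×bottled goods: 20 m³ used, 12680 in revenue.
The spare 1 m³ is too small for any remaining shipment, and no exchange beats 12680.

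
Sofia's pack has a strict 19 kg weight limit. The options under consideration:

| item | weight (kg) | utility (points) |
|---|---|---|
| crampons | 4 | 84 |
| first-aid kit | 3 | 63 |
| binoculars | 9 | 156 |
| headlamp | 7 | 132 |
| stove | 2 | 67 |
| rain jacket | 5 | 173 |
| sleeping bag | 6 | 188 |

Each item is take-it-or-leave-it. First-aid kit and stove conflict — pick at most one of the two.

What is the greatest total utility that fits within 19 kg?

Ranking by ratio (utility/kg): rain jacket 34.60, stove 33.50, sleeping bag 31.33, crampons 21.00.
Crampons + stove + rain jacket + sleeping bag uses 17 of the 19 kg and totals 512.
The closest alternative, crampons + first-aid kit + rain jacket + sleeping bag, reaches only 508.

512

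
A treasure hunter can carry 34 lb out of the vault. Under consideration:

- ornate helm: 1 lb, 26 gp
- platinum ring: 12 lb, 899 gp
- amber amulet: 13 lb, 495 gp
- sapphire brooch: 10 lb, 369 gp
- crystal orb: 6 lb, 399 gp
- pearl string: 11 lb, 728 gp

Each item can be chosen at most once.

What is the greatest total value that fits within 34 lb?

2052

Ranking by ratio (value/lb): platinum ring 74.92, crystal orb 66.50, pearl string 66.18, amber amulet 38.08.
The ratio ordering already packs tightly: ornate helm + platinum ring + crystal orb + pearl string, 30 lb, 2052.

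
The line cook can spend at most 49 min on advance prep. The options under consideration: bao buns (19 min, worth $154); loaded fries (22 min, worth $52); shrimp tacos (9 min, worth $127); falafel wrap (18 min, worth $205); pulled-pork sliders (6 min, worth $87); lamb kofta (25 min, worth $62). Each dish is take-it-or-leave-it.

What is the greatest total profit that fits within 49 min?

486

By profit per min: pulled-pork sliders 14.50, shrimp tacos 14.11, falafel wrap 11.39, bao buns 8.11 lead.
Greedy by ratio would take shrimp tacos + falafel wrap + pulled-pork sliders: 33 min used, total 419.
Replace pulled-pork sliders with bao buns: the trade gains 67 net, giving 486 at 46 min.
That's the maximum — no swap from here does better than 486.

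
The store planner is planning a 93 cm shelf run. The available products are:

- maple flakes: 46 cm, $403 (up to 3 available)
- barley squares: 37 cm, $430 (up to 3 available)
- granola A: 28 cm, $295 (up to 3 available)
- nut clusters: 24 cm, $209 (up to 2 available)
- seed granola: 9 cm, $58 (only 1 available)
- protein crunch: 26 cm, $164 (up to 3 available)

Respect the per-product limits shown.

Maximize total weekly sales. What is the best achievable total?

Filling by ratio: 2×barley squares + seed granola for 918, with 10 cm left unused.
Replace barley squares and seed granola with 2×granola A: the trade gains 102 net, giving 1020 at 93 cm.
No other feasible combination exceeds 1020.

1020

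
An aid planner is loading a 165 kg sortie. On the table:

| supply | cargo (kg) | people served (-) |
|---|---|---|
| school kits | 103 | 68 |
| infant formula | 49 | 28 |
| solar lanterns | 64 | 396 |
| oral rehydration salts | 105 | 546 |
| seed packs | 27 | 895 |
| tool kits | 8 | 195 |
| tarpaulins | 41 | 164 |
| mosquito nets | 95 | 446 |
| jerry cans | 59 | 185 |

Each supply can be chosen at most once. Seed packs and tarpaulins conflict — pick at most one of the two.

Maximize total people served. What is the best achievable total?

By people served per kg: seed packs 33.15, tool kits 24.38, solar lanterns 6.19, oral rehydration salts 5.20 lead.
Taking solar lanterns + seed packs + tool kits + jerry cans: 158 kg used, 1671 in people served.

1671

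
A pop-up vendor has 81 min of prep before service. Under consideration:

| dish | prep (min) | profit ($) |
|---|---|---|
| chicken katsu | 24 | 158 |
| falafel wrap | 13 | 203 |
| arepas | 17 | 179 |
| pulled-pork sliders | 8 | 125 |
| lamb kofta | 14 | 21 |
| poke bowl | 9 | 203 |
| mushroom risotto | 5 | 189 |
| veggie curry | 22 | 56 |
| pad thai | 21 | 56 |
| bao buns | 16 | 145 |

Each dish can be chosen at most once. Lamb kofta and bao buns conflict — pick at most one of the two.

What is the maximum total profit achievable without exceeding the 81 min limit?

1057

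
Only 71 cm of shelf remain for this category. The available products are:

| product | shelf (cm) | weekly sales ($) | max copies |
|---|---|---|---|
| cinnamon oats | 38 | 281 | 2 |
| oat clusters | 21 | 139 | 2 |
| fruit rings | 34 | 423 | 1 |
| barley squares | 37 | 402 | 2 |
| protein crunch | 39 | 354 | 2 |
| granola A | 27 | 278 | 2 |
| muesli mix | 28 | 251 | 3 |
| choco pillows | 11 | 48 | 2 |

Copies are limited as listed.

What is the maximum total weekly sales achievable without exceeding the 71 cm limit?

Ranking by ratio (weekly sales/cm): fruit rings 12.44, barley squares 10.86, granola A 10.30.
Fruit rings + barley squares uses 71 of the 71 cm and totals 825.

825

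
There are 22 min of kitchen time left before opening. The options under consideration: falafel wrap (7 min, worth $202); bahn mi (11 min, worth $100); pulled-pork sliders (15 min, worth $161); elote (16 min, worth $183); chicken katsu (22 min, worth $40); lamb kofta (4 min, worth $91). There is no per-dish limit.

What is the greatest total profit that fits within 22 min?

606

Density check — falafel wrap 28.86, lamb kofta 22.75, elote 11.44, pulled-pork sliders 10.73 are the best per min.
The ratio ordering already packs tightly: 3×falafel wrap, 21 min, 606.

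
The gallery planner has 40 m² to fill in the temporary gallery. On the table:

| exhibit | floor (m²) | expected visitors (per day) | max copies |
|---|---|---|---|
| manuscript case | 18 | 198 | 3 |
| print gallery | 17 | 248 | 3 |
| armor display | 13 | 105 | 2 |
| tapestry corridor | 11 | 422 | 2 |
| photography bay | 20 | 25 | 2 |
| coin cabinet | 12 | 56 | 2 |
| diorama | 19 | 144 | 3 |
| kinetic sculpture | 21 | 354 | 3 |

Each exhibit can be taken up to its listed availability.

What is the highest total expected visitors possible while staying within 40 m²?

Best packing: print gallery + 2×tapestry corridor — 39 m², 1092 total.

1092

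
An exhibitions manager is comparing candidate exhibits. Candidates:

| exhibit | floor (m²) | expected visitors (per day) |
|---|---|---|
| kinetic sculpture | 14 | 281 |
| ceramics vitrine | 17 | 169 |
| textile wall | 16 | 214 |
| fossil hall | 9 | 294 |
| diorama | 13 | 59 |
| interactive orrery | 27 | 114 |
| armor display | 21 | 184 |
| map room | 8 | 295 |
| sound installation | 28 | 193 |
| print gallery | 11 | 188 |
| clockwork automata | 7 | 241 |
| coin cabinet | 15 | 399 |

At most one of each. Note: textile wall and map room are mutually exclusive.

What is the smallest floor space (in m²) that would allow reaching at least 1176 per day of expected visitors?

39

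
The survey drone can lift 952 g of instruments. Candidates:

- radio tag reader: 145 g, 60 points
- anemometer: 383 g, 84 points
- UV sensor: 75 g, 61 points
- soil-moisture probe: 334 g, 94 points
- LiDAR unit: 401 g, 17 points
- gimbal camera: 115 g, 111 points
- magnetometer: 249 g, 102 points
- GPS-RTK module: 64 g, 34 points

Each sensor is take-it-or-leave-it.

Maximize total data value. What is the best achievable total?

428

Ranking by ratio (data value/g): gimbal camera 0.97, UV sensor 0.81, GPS-RTK module 0.53, radio tag reader 0.41.
Filling by ratio: radio tag reader + UV sensor + gimbal camera + magnetometer + GPS-RTK module for 368, with 304 g left unused.
Replace GPS-RTK module with soil-moisture probe: the trade gains 60 net, giving 428 at 918 g.
No other feasible combination exceeds 428.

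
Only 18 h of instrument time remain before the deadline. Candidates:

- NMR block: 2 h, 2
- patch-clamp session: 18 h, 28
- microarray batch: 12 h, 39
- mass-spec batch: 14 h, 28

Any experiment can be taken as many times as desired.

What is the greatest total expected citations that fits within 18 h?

Taking 3×NMR block + microarray batch: 18 h used, 45 in expected citations.
No other feasible combination exceeds 45.

45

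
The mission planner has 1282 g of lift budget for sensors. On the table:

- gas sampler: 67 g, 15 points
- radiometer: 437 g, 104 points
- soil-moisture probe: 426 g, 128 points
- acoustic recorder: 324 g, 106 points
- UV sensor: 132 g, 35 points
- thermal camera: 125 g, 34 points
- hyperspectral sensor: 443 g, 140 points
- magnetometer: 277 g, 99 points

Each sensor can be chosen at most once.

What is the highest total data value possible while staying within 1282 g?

Ranking by ratio (data value/g): magnetometer 0.36, acoustic recorder 0.33, hyperspectral sensor 0.32.
Taking the top-ratio sensors first gives gas sampler + acoustic recorder + thermal camera + hyperspectral sensor + magnetometer for 394 (1236 g).
But soil-moisture probe + UV sensor + hyperspectral sensor + magnetometer fits in 1278 g and reaches 402.
An exhaustive check of the 256 subsets confirms 402.

402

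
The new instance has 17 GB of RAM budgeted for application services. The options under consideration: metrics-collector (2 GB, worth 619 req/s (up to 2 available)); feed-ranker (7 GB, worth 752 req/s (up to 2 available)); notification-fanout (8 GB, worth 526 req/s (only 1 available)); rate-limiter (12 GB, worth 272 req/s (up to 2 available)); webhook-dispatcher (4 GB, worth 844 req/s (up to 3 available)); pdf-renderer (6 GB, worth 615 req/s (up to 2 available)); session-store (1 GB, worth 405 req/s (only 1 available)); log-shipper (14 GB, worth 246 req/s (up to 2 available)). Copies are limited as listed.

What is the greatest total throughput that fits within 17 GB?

4175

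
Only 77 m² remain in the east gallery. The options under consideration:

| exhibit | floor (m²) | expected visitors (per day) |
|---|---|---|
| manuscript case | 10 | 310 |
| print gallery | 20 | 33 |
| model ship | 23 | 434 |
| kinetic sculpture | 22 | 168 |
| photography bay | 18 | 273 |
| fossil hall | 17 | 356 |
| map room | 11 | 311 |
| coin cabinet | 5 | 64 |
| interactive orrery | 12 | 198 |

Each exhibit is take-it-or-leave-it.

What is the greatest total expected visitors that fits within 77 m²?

Best packing: manuscript case + model ship + fossil hall + map room + interactive orrery — 73 m², 1609 total.
The closest alternative, manuscript case + model ship + photography bay + map room + interactive orrery, reaches only 1526.

1609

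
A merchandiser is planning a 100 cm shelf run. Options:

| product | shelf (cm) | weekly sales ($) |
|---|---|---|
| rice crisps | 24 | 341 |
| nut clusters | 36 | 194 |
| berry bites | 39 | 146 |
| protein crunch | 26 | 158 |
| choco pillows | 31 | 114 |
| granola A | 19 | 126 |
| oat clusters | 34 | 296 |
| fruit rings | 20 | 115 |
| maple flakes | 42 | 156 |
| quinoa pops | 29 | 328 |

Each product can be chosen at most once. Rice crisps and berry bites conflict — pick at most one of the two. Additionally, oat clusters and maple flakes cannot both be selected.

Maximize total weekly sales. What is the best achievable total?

Taking rice crisps + oat clusters + quinoa pops: 87 cm used, 965 in weekly sales.
Next best is rice crisps + protein crunch + granola A + quinoa pops at 953 (98 cm) — short by 12.

965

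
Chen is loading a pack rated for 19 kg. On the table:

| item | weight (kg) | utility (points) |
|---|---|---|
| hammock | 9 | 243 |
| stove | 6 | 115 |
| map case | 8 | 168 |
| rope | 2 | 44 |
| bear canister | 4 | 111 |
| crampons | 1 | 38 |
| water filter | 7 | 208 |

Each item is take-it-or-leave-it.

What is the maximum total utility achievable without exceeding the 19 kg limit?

By utility per kg: crampons 38.00, water filter 29.71, bear canister 27.75, hammock 27.00 lead.
The ratio heuristic lands on rope + bear canister + crampons + water filter (401) but leaves 5 kg idle.
The 4 kg tied up in bear canister is better spent on hammock — total rises to 533 (19 kg).

533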